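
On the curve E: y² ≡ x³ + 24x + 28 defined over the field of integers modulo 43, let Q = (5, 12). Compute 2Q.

(5, 31)

tangent at (5, 12): λ = (3·5² + 24)/(2·12) ≡ 13/24. 24⁻¹ ≡ 9 (mod 43), so λ ≡ 13·9 ≡ 31.
  x = λ² - 5 - 5 = 961 - 10 ≡ 5; y = λ·(5 - 5) - 12 ≡ 31. → (5, 31)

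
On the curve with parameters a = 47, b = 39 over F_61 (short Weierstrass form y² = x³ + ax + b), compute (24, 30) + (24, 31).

O

The two points share x = 24 and their y-coordinates satisfy 30 + 31 ≡ 0 (mod 61), so they are inverses. Their sum is the point at infinity.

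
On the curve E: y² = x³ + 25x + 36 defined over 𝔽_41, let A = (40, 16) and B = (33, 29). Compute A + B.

(25, 3)

(40, 16) + (33, 29). λ = (29 - 16)/(33 - 40) ≡ 13/34 mod 41. 34⁻¹ ≡ 35 (mod 41) since 34·35 = 1190 ≡ 1, so λ ≡ 4.
  x = λ² - 40 - 33 = 16 - 73 ≡ 25; y = λ·(40 - 25) - 16 ≡ 3. → (25, 3)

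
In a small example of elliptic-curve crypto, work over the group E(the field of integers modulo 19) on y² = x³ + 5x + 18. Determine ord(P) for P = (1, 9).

12

2P: tangent at (1, 9): λ = (3·1² + 5)/(2·9) ≡ 8/18. 18⁻¹ ≡ 18 (mod 19), so λ ≡ 8·18 ≡ 11.
  x = λ² - 1 - 1 = 121 - 2 ≡ 5; y = λ·(1 - 5) - 9 ≡ 4. → (5, 4)
3P: (5, 4) + (1, 9). λ = (9 - 4)/(1 - 5) ≡ 5/15 mod 19. 15⁻¹ ≡ 14 (mod 19) since 15·14 = 210 ≡ 1, so λ ≡ 13.
  x = λ² - 5 - 1 = 169 - 6 ≡ 11; y = λ·(5 - 11) - 4 ≡ 13. → (11, 13)
4P: (11, 13) + (1, 9). λ = (9 - 13)/(1 - 11) ≡ 15/9 mod 19. 9⁻¹ ≡ 17 (mod 19) since 9·17 = 153 ≡ 1, so λ ≡ 8.
  x = λ² - 11 - 1 = 64 - 12 ≡ 14; y = λ·(11 - 14) - 13 ≡ 1. → (14, 1)
5P: (14, 1) + (1, 9). λ = (9 - 1)/(1 - 14) ≡ 8/6 mod 19. 6⁻¹ ≡ 16 (mod 19), so λ ≡ 14.
  x = λ² - 14 - 1 = 196 - 15 ≡ 10; y = λ·(14 - 10) - 1 ≡ 17. → (10, 17)
6P: (10, 17) + (1, 9). λ = (9 - 17)/(1 - 10) ≡ 11/10 mod 19. 10⁻¹ ≡ 2 (mod 19), so λ ≡ 3.
  x = λ² - 10 - 1 = 9 - 11 ≡ 17; y = λ·(10 - 17) - 17 ≡ 0. → (17, 0)
7P: (17, 0) + (1, 9). λ = (9 - 0)/(1 - 17) ≡ 9/3 mod 19. 3⁻¹ ≡ 13 (mod 19) since 3·13 = 39 ≡ 1, so λ ≡ 3.
  x = λ² - 17 - 1 = 9 - 18 ≡ 10; y = λ·(17 - 10) - 0 ≡ 2. → (10, 2)
8P: (10, 2) + (1, 9). λ = (9 - 2)/(1 - 10) ≡ 7/10 mod 19. 10⁻¹ ≡ 2 (mod 19), so λ ≡ 14.
  x = λ² - 10 - 1 = 196 - 11 ≡ 14; y = λ·(10 - 14) - 2 ≡ 18. → (14, 18)
9P: (14, 18) + (1, 9). λ = (9 - 18)/(1 - 14) ≡ 10/6 mod 19. 6⁻¹ ≡ 16 (mod 19), so λ ≡ 8.
  x = λ² - 14 - 1 = 64 - 15 ≡ 11; y = λ·(14 - 11) - 18 ≡ 6. → (11, 6)
10P: (11, 6) + (1, 9). λ = (9 - 6)/(1 - 11) ≡ 3/9 mod 19. 9⁻¹ ≡ 17 (mod 19), so λ ≡ 13.
  x = λ² - 11 - 1 = 169 - 12 ≡ 5; y = λ·(11 - 5) - 6 ≡ 15. → (5, 15)
11P: (5, 15) + (1, 9). λ = (9 - 15)/(1 - 5) ≡ 13/15 mod 19. 15⁻¹ ≡ 14 (mod 19) since 15·14 = 210 ≡ 1, so λ ≡ 11.
  x = λ² - 5 - 1 = 121 - 6 ≡ 1; y = λ·(5 - 1) - 15 ≡ 10. → (1, 10)
12P: (1, 10) + (1, 9): same x and y₁ ≡ -y₂, so the sum is O.
12P = O, so the order is 12.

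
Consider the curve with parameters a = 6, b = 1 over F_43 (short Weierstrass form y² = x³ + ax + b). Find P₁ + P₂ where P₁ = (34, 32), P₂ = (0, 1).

(34, 32) + (0, 1). λ = (1 - 32)/(0 - 34) ≡ 12/9 mod 43. 9⁻¹ ≡ 24 (mod 43) since 9·24 = 216 ≡ 1, so λ ≡ 30.
  x = λ² - 34 - 0 = 900 - 34 ≡ 6; y = λ·(34 - 6) - 32 ≡ 34. → (6, 34)

(6, 34)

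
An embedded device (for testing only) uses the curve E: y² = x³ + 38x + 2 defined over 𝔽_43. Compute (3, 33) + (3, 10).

O

The two points share x = 3 and their y-coordinates satisfy 33 + 10 ≡ 0 (mod 43), so they are inverses. Their sum is 𝒪.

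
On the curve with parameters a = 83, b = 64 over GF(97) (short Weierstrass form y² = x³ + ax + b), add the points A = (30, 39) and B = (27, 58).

(37, 70)

(30, 39) + (27, 58). λ = (58 - 39)/(27 - 30) ≡ 19/94 mod 97. 94⁻¹ ≡ 32 (mod 97), so λ ≡ 26.
  x = λ² - 30 - 27 = 676 - 57 ≡ 37; y = λ·(30 - 37) - 39 ≡ 70. → (37, 70)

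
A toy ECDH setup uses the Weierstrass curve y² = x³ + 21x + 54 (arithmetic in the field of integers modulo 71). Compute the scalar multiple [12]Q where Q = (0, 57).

O

Double-and-add on 12 = (1100)₂. Start with Q = (0, 57) for the leading 1-bit.
double: tangent at (0, 57): λ = (3·0² + 21)/(2·57) ≡ 21/43. 43⁻¹ ≡ 38 (mod 71), so λ ≡ 21·38 ≡ 17.
  x = λ² - 0 - 0 = 289 - 0 ≡ 5; y = λ·(0 - 5) - 57 ≡ 0. → (5, 0)
add Q: (5, 0) + (0, 57). λ = (57 - 0)/(0 - 5) ≡ 57/66 mod 71. 66⁻¹ ≡ 14 (mod 71) since 66·14 = 924 ≡ 1, so λ ≡ 17.
  x = λ² - 5 - 0 = 289 - 5 ≡ 0; y = λ·(5 - 0) - 0 ≡ 14. → (0, 14)
double: tangent at (0, 14): λ = (3·0² + 21)/(2·14) ≡ 21/28. 28⁻¹ ≡ 33 (mod 71), so λ ≡ 21·33 ≡ 54.
  x = λ² - 0 - 0 = 2916 - 0 ≡ 5; y = λ·(0 - 5) - 14 ≡ 0. → (5, 0)
double: (5, 0) + (5, 0): same x and y₁ ≡ -y₂, so the sum is O.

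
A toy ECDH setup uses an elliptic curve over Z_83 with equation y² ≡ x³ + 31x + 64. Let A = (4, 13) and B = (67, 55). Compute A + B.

(4, 13) + (67, 55). λ = (55 - 13)/(67 - 4) ≡ 42/63 mod 83. 63⁻¹ ≡ 29 (mod 83), so λ ≡ 56.
  x = λ² - 4 - 67 = 3136 - 71 ≡ 77; y = λ·(4 - 77) - 13 ≡ 49. → (77, 49)

(77, 49)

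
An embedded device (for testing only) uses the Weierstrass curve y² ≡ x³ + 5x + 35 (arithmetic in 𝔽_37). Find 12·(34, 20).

Write Q = (34, 20).
Double-and-add on 12 = (1100)₂. Start with Q = (34, 20) for the leading 1-bit.
double: tangent at (34, 20): λ = (3·34² + 5)/(2·20) ≡ 32/3. 3⁻¹ ≡ 25 (mod 37) since 3·25 = 75 ≡ 1, so λ ≡ 32·25 ≡ 23.
  x = λ² - 34 - 34 = 529 - 68 ≡ 17; y = λ·(34 - 17) - 20 ≡ 1. → (17, 1)
add Q: (17, 1) + (34, 20). λ = (20 - 1)/(34 - 17) ≡ 19/17 mod 37. 17⁻¹ ≡ 24 (mod 37), so λ ≡ 12.
  x = λ² - 17 - 34 = 144 - 51 ≡ 19; y = λ·(17 - 19) - 1 ≡ 12. → (19, 12)
double: tangent at (19, 12): λ = (3·19² + 5)/(2·12) ≡ 15/24. 24⁻¹ ≡ 17 (mod 37), so λ ≡ 15·17 ≡ 33.
  x = λ² - 19 - 19 = 1089 - 38 ≡ 15; y = λ·(19 - 15) - 12 ≡ 9. → (15, 9)
double: tangent at (15, 9): λ = (3·15² + 5)/(2·9) ≡ 14/18. 18⁻¹ ≡ 35 (mod 37), so λ ≡ 14·35 ≡ 9.
  x = λ² - 15 - 15 = 81 - 30 ≡ 14; y = λ·(15 - 14) - 9 ≡ 0. → (14, 0)

(14, 0)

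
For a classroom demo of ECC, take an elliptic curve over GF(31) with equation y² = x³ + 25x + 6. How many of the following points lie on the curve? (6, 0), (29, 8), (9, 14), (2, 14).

(6, 0): 0² ≡ 0, rhs ≡ 0 → on.
(29, 8): 8² ≡ 2, rhs ≡ 10 → off.
(9, 14): 14² ≡ 10, rhs ≡ 30 → off.
(2, 14): 14² ≡ 10, rhs ≡ 2 → off.

1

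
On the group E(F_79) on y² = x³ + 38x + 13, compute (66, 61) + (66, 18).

O

The two points share x = 66 and their y-coordinates satisfy 61 + 18 ≡ 0 (mod 79), so they are inverses. Their sum is the point at infinity.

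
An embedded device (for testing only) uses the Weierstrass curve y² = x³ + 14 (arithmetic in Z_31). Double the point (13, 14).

tangent at (13, 14): λ = (3·13² + 0)/(2·14) ≡ 11/28. 28⁻¹ ≡ 10 (mod 31) since 28·10 = 280 ≡ 1, so λ ≡ 11·10 ≡ 17.
  x = λ² - 13 - 13 = 289 - 26 ≡ 15; y = λ·(13 - 15) - 14 ≡ 14. → (15, 14)

(15, 14)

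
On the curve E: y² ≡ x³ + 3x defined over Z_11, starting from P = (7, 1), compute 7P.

Double-and-add on 7 = (111)₂. Start with P = (7, 1) for the leading 1-bit.
double: tangent at (7, 1): λ = (3·7² + 3)/(2·1) ≡ 7/2. 2⁻¹ ≡ 6 (mod 11), so λ ≡ 7·6 ≡ 9.
  x = λ² - 7 - 7 = 81 - 14 ≡ 1; y = λ·(7 - 1) - 1 ≡ 9. → (1, 9)
add P: (1, 9) + (7, 1). λ = (1 - 9)/(7 - 1) ≡ 3/6 mod 11. 6⁻¹ ≡ 2 (mod 11), so λ ≡ 6.
  x = λ² - 1 - 7 = 36 - 8 ≡ 6; y = λ·(1 - 6) - 9 ≡ 5. → (6, 5)
double: tangent at (6, 5): λ = (3·6² + 3)/(2·5) ≡ 1/10. 10⁻¹ ≡ 10 (mod 11), so λ ≡ 1·10 ≡ 10.
  x = λ² - 6 - 6 = 100 - 12 ≡ 0; y = λ·(6 - 0) - 5 ≡ 0. → (0, 0)
add P: (0, 0) + (7, 1). λ = (1 - 0)/(7 - 0) ≡ 1/7 mod 11. 7⁻¹ ≡ 8 (mod 11) since 7·8 = 56 ≡ 1, so λ ≡ 8.
  x = λ² - 0 - 7 = 64 - 7 ≡ 2; y = λ·(0 - 2) - 0 ≡ 6. → (2, 6)

(2, 6)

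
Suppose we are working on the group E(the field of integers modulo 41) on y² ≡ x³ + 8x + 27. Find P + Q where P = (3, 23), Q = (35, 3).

(3, 23) + (35, 3). λ = (3 - 23)/(35 - 3) ≡ 21/32 mod 41. 32⁻¹ ≡ 9 (mod 41) since 32·9 = 288 ≡ 1, so λ ≡ 25.
  x = λ² - 3 - 35 = 625 - 38 ≡ 13; y = λ·(3 - 13) - 23 ≡ 14. → (13, 14)

(13, 14)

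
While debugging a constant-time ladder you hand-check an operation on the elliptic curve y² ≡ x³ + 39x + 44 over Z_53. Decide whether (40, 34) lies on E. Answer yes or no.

yes

y² = 34² ≡ 43; x³ + 39x + 44 = 65604 ≡ 43 (mod 53). 43 = 43.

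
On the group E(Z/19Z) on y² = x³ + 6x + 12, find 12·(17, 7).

O

Write G = (17, 7).
Double-and-add on 12 = (1100)₂. Start with G = (17, 7) for the leading 1-bit.
double: tangent at (17, 7): λ = (3·17² + 6)/(2·7) ≡ 18/14. 14⁻¹ ≡ 15 (mod 19) since 14·15 = 210 ≡ 1, so λ ≡ 18·15 ≡ 4.
  x = λ² - 17 - 17 = 16 - 34 ≡ 1; y = λ·(17 - 1) - 7 ≡ 0. → (1, 0)
add G: (1, 0) + (17, 7). λ = (7 - 0)/(17 - 1) ≡ 7/16 mod 19. 16⁻¹ ≡ 6 (mod 19), so λ ≡ 4.
  x = λ² - 1 - 17 = 16 - 18 ≡ 17; y = λ·(1 - 17) - 0 ≡ 12. → (17, 12)
double: tangent at (17, 12): λ = (3·17² + 6)/(2·12) ≡ 18/5. 5⁻¹ ≡ 4 (mod 19), so λ ≡ 18·4 ≡ 15.
  x = λ² - 17 - 17 = 225 - 34 ≡ 1; y = λ·(17 - 1) - 12 ≡ 0. → (1, 0)
double: (1, 0) + (1, 0): same x and y₁ ≡ -y₂, so the sum is O.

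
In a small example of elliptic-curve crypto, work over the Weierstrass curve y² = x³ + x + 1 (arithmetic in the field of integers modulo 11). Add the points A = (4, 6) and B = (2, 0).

(4, 6) + (2, 0). λ = (0 - 6)/(2 - 4) ≡ 5/9 mod 11. 9⁻¹ ≡ 5 (mod 11), so λ ≡ 3.
  x = λ² - 4 - 2 = 9 - 6 ≡ 3; y = λ·(4 - 3) - 6 ≡ 8. → (3, 8)

(3, 8)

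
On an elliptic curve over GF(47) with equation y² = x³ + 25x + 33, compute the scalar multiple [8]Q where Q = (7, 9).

(13, 39)

Repeated addition: build up to 8Q.
2Q: tangent at (7, 9): λ = (3·7² + 25)/(2·9) ≡ 31/18. 18⁻¹ ≡ 34 (mod 47), so λ ≡ 31·34 ≡ 20.
  x = λ² - 7 - 7 = 400 - 14 ≡ 10; y = λ·(7 - 10) - 9 ≡ 25. → (10, 25)
3Q: (10, 25) + (7, 9). λ = (9 - 25)/(7 - 10) ≡ 31/44 mod 47. 44⁻¹ ≡ 31 (mod 47) since 44·31 = 1364 ≡ 1, so λ ≡ 21.
  x = λ² - 10 - 7 = 441 - 17 ≡ 1; y = λ·(10 - 1) - 25 ≡ 23. → (1, 23)
4Q: (1, 23) + (7, 9). λ = (9 - 23)/(7 - 1) ≡ 33/6 mod 47. 6⁻¹ ≡ 8 (mod 47), so λ ≡ 29.
  x = λ² - 1 - 7 = 841 - 8 ≡ 34; y = λ·(1 - 34) - 23 ≡ 7. → (34, 7)
5Q: (34, 7) + (7, 9). λ = (9 - 7)/(7 - 34) ≡ 2/20 mod 47. 20⁻¹ ≡ 40 (mod 47) since 20·40 = 800 ≡ 1, so λ ≡ 33.
  x = λ² - 34 - 7 = 1089 - 41 ≡ 14; y = λ·(34 - 14) - 7 ≡ 42. → (14, 42)
6Q: (14, 42) + (7, 9). λ = (9 - 42)/(7 - 14) ≡ 14/40 mod 47. 40⁻¹ ≡ 20 (mod 47) since 40·20 = 800 ≡ 1, so λ ≡ 45.
  x = λ² - 14 - 7 = 2025 - 21 ≡ 30; y = λ·(14 - 30) - 42 ≡ 37. → (30, 37)
7Q: (30, 37) + (7, 9). λ = (9 - 37)/(7 - 30) ≡ 19/24 mod 47. 24⁻¹ ≡ 2 (mod 47), so λ ≡ 38.
  x = λ² - 30 - 7 = 1444 - 37 ≡ 44; y = λ·(30 - 44) - 37 ≡ 42. → (44, 42)
8Q: (44, 42) + (7, 9). λ = (9 - 42)/(7 - 44) ≡ 14/10 mod 47. 10⁻¹ ≡ 33 (mod 47) since 10·33 = 330 ≡ 1, so λ ≡ 39.
  x = λ² - 44 - 7 = 1521 - 51 ≡ 13; y = λ·(44 - 13) - 42 ≡ 39. → (13, 39)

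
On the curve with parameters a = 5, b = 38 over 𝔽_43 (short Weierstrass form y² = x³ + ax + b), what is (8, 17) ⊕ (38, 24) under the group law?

(38, 19)

(8, 17) + (38, 24). λ = (24 - 17)/(38 - 8) ≡ 7/30 mod 43. 30⁻¹ ≡ 33 (mod 43), so λ ≡ 16.
  x = λ² - 8 - 38 = 256 - 46 ≡ 38; y = λ·(8 - 38) - 17 ≡ 19. → (38, 19)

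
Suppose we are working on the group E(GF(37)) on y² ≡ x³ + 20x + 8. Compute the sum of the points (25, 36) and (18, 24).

(6, 23)

(25, 36) + (18, 24). λ = (24 - 36)/(18 - 25) ≡ 25/30 mod 37. 30⁻¹ ≡ 21 (mod 37), so λ ≡ 7.
  x = λ² - 25 - 18 = 49 - 43 ≡ 6; y = λ·(25 - 6) - 36 ≡ 23. → (6, 23)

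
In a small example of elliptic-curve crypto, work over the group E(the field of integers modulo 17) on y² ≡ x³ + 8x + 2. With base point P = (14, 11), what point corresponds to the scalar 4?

(0, 6)

Repeated addition: build up to 4P.
2P: tangent at (14, 11): λ = (3·14² + 8)/(2·11) ≡ 1/5. 5⁻¹ ≡ 7 (mod 17), so λ ≡ 1·7 ≡ 7.
  x = λ² - 14 - 14 = 49 - 28 ≡ 4; y = λ·(14 - 4) - 11 ≡ 8. → (4, 8)
3P: (4, 8) + (14, 11). λ = (11 - 8)/(14 - 4) ≡ 3/10 mod 17. 10⁻¹ ≡ 12 (mod 17), so λ ≡ 2.
  x = λ² - 4 - 14 = 4 - 18 ≡ 3; y = λ·(4 - 3) - 8 ≡ 11. → (3, 11)
4P: (3, 11) + (14, 11). λ = (11 - 11)/(14 - 3) ≡ 0/11 mod 17. 11⁻¹ ≡ 14 (mod 17), so λ ≡ 0.
  x = λ² - 3 - 14 = 0 - 17 ≡ 0; y = λ·(3 - 0) - 11 ≡ 6. → (0, 6)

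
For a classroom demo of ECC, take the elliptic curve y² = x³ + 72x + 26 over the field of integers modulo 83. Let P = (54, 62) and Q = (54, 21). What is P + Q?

The two points share x = 54 and their y-coordinates satisfy 62 + 21 ≡ 0 (mod 83), so they are inverses. Their sum is 𝒪.

O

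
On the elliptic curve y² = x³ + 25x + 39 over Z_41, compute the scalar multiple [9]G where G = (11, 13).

(6, 35)

Repeated addition: build up to 9G.
2G: tangent at (11, 13): λ = (3·11² + 25)/(2·13) ≡ 19/26. 26⁻¹ ≡ 30 (mod 41), so λ ≡ 19·30 ≡ 37.
  x = λ² - 11 - 11 = 1369 - 22 ≡ 35; y = λ·(11 - 35) - 13 ≡ 1. → (35, 1)
3G: (35, 1) + (11, 13). λ = (13 - 1)/(11 - 35) ≡ 12/17 mod 41. 17⁻¹ ≡ 29 (mod 41), so λ ≡ 20.
  x = λ² - 35 - 11 = 400 - 46 ≡ 26; y = λ·(35 - 26) - 1 ≡ 15. → (26, 15)
4G: (26, 15) + (11, 13). λ = (13 - 15)/(11 - 26) ≡ 39/26 mod 41. 26⁻¹ ≡ 30 (mod 41) since 26·30 = 780 ≡ 1, so λ ≡ 22.
  x = λ² - 26 - 11 = 484 - 37 ≡ 37; y = λ·(26 - 37) - 15 ≡ 30. → (37, 30)
5G: (37, 30) + (11, 13). λ = (13 - 30)/(11 - 37) ≡ 24/15 mod 41. 15⁻¹ ≡ 11 (mod 41), so λ ≡ 18.
  x = λ² - 37 - 11 = 324 - 48 ≡ 30; y = λ·(37 - 30) - 30 ≡ 14. → (30, 14)
6G: (30, 14) + (11, 13). λ = (13 - 14)/(11 - 30) ≡ 40/22 mod 41. 22⁻¹ ≡ 28 (mod 41), so λ ≡ 13.
  x = λ² - 30 - 11 = 169 - 41 ≡ 5; y = λ·(30 - 5) - 14 ≡ 24. → (5, 24)
7G: (5, 24) + (11, 13). λ = (13 - 24)/(11 - 5) ≡ 30/6 mod 41. 6⁻¹ ≡ 7 (mod 41) since 6·7 = 42 ≡ 1, so λ ≡ 5.
  x = λ² - 5 - 11 = 25 - 16 ≡ 9; y = λ·(5 - 9) - 24 ≡ 38. → (9, 38)
8G: (9, 38) + (11, 13). λ = (13 - 38)/(11 - 9) ≡ 16/2 mod 41. 2⁻¹ ≡ 21 (mod 41), so λ ≡ 8.
  x = λ² - 9 - 11 = 64 - 20 ≡ 3; y = λ·(9 - 3) - 38 ≡ 10. → (3, 10)
9G: (3, 10) + (11, 13). λ = (13 - 10)/(11 - 3) ≡ 3/8 mod 41. 8⁻¹ ≡ 36 (mod 41), so λ ≡ 26.
  x = λ² - 3 - 11 = 676 - 14 ≡ 6; y = λ·(3 - 6) - 10 ≡ 35. → (6, 35)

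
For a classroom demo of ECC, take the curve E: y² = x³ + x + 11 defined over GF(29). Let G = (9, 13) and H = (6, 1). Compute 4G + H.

(7, 19)

First 4G:
Repeated addition: build up to 4G.
2G: tangent at (9, 13): λ = (3·9² + 1)/(2·13) ≡ 12/26. 26⁻¹ ≡ 19 (mod 29) since 26·19 = 494 ≡ 1, so λ ≡ 12·19 ≡ 25.
  x = λ² - 9 - 9 = 625 - 18 ≡ 27; y = λ·(9 - 27) - 13 ≡ 1. → (27, 1)
3G: (27, 1) + (9, 13). λ = (13 - 1)/(9 - 27) ≡ 12/11 mod 29. 11⁻¹ ≡ 8 (mod 29), so λ ≡ 9.
  x = λ² - 27 - 9 = 81 - 36 ≡ 16; y = λ·(27 - 16) - 1 ≡ 11. → (16, 11)
4G: (16, 11) + (9, 13). λ = (13 - 11)/(9 - 16) ≡ 2/22 mod 29. 22⁻¹ ≡ 4 (mod 29) since 22·4 = 88 ≡ 1, so λ ≡ 8.
  x = λ² - 16 - 9 = 64 - 25 ≡ 10; y = λ·(16 - 10) - 11 ≡ 8. → (10, 8)
4G = (10, 8).
Finally 4G + H:
(10, 8) + (6, 1). λ = (1 - 8)/(6 - 10) ≡ 22/25 mod 29. 25⁻¹ ≡ 7 (mod 29) since 25·7 = 175 ≡ 1, so λ ≡ 9.
  x = λ² - 10 - 6 = 81 - 16 ≡ 7; y = λ·(10 - 7) - 8 ≡ 19. → (7, 19)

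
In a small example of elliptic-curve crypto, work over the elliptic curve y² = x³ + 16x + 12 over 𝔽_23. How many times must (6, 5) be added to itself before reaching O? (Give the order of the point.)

2P: tangent at (6, 5): λ = (3·6² + 16)/(2·5) ≡ 9/10. 10⁻¹ ≡ 7 (mod 23), so λ ≡ 9·7 ≡ 17.
  x = λ² - 6 - 6 = 289 - 12 ≡ 1; y = λ·(6 - 1) - 5 ≡ 11. → (1, 11)
3P: (1, 11) + (6, 5). λ = (5 - 11)/(6 - 1) ≡ 17/5 mod 23. 5⁻¹ ≡ 14 (mod 23) since 5·14 = 70 ≡ 1, so λ ≡ 8.
  x = λ² - 1 - 6 = 64 - 7 ≡ 11; y = λ·(1 - 11) - 11 ≡ 1. → (11, 1)
4P: (11, 1) + (6, 5). λ = (5 - 1)/(6 - 11) ≡ 4/18 mod 23. 18⁻¹ ≡ 9 (mod 23) since 18·9 = 162 ≡ 1, so λ ≡ 13.
  x = λ² - 11 - 6 = 169 - 17 ≡ 14; y = λ·(11 - 14) - 1 ≡ 6. → (14, 6)
5P: (14, 6) + (6, 5). λ = (5 - 6)/(6 - 14) ≡ 22/15 mod 23. 15⁻¹ ≡ 20 (mod 23) since 15·20 = 300 ≡ 1, so λ ≡ 3.
  x = λ² - 14 - 6 = 9 - 20 ≡ 12; y = λ·(14 - 12) - 6 ≡ 0. → (12, 0)
6P: (12, 0) + (6, 5). λ = (5 - 0)/(6 - 12) ≡ 5/17 mod 23. 17⁻¹ ≡ 19 (mod 23), so λ ≡ 3.
  x = λ² - 12 - 6 = 9 - 18 ≡ 14; y = λ·(12 - 14) - 0 ≡ 17. → (14, 17)
7P: (14, 17) + (6, 5). λ = (5 - 17)/(6 - 14) ≡ 11/15 mod 23. 15⁻¹ ≡ 20 (mod 23), so λ ≡ 13.
  x = λ² - 14 - 6 = 169 - 20 ≡ 11; y = λ·(14 - 11) - 17 ≡ 22. → (11, 22)
8P: (11, 22) + (6, 5). λ = (5 - 22)/(6 - 11) ≡ 6/18 mod 23. 18⁻¹ ≡ 9 (mod 23) since 18·9 = 162 ≡ 1, so λ ≡ 8.
  x = λ² - 11 - 6 = 64 - 17 ≡ 1; y = λ·(11 - 1) - 22 ≡ 12. → (1, 12)
9P: (1, 12) + (6, 5). λ = (5 - 12)/(6 - 1) ≡ 16/5 mod 23. 5⁻¹ ≡ 14 (mod 23), so λ ≡ 17.
  x = λ² - 1 - 6 = 289 - 7 ≡ 6; y = λ·(1 - 6) - 12 ≡ 18. → (6, 18)
10P: (6, 18) + (6, 5): same x and y₁ ≡ -y₂, so the sum is O.
10P = O, so the order is 10.

10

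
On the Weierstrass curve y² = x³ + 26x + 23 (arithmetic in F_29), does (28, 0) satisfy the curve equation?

no

y² = 0² ≡ 0; x³ + 26x + 23 = 22703 ≡ 25 (mod 29). 0 ≠ 25.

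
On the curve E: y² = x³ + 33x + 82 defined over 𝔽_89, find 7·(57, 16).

(85, 8)

Write Q = (57, 16).
Double-and-add on 7 = (111)₂. Start with Q = (57, 16) for the leading 1-bit.
double: tangent at (57, 16): λ = (3·57² + 33)/(2·16) ≡ 79/32. 32⁻¹ ≡ 64 (mod 89), so λ ≡ 79·64 ≡ 72.
  x = λ² - 57 - 57 = 5184 - 114 ≡ 86; y = λ·(57 - 86) - 16 ≡ 32. → (86, 32)
add Q: (86, 32) + (57, 16). λ = (16 - 32)/(57 - 86) ≡ 73/60 mod 89. 60⁻¹ ≡ 46 (mod 89) since 60·46 = 2760 ≡ 1, so λ ≡ 65.
  x = λ² - 86 - 57 = 4225 - 143 ≡ 77; y = λ·(86 - 77) - 32 ≡ 19. → (77, 19)
double: tangent at (77, 19): λ = (3·77² + 33)/(2·19) ≡ 20/38. 38⁻¹ ≡ 82 (mod 89), so λ ≡ 20·82 ≡ 38.
  x = λ² - 77 - 77 = 1444 - 154 ≡ 44; y = λ·(77 - 44) - 19 ≡ 78. → (44, 78)
add Q: (44, 78) + (57, 16). λ = (16 - 78)/(57 - 44) ≡ 27/13 mod 89. 13⁻¹ ≡ 48 (mod 89) since 13·48 = 624 ≡ 1, so λ ≡ 50.
  x = λ² - 44 - 57 = 2500 - 101 ≡ 85; y = λ·(44 - 85) - 78 ≡ 8. → (85, 8)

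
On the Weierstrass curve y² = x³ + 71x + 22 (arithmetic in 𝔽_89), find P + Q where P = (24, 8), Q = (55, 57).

(24, 8) + (55, 57). λ = (57 - 8)/(55 - 24) ≡ 49/31 mod 89. 31⁻¹ ≡ 23 (mod 89) since 31·23 = 713 ≡ 1, so λ ≡ 59.
  x = λ² - 24 - 55 = 3481 - 79 ≡ 20; y = λ·(24 - 20) - 8 ≡ 50. → (20, 50)

(20, 50)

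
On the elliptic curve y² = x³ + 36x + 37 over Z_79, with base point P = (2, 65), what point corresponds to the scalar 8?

O

Repeated addition: build up to 8P.
2P: tangent at (2, 65): λ = (3·2² + 36)/(2·65) ≡ 48/51. 51⁻¹ ≡ 31 (mod 79) since 51·31 = 1581 ≡ 1, so λ ≡ 48·31 ≡ 66.
  x = λ² - 2 - 2 = 4356 - 4 ≡ 7; y = λ·(2 - 7) - 65 ≡ 0. → (7, 0)
3P: (7, 0) + (2, 65). λ = (65 - 0)/(2 - 7) ≡ 65/74 mod 79. 74⁻¹ ≡ 63 (mod 79), so λ ≡ 66.
  x = λ² - 7 - 2 = 4356 - 9 ≡ 2; y = λ·(7 - 2) - 0 ≡ 14. → (2, 14)
4P: (2, 14) + (2, 65): same x and y₁ ≡ -y₂, so the sum is 𝒪.
5P: 𝒪 + (2, 65) = (2, 65) (identity).
6P: tangent at (2, 65): λ = (3·2² + 36)/(2·65) ≡ 48/51. 51⁻¹ ≡ 31 (mod 79), so λ ≡ 48·31 ≡ 66.
  x = λ² - 2 - 2 = 4356 - 4 ≡ 7; y = λ·(2 - 7) - 65 ≡ 0. → (7, 0)
7P: (7, 0) + (2, 65). λ = (65 - 0)/(2 - 7) ≡ 65/74 mod 79. 74⁻¹ ≡ 63 (mod 79) since 74·63 = 4662 ≡ 1, so λ ≡ 66.
  x = λ² - 7 - 2 = 4356 - 9 ≡ 2; y = λ·(7 - 2) - 0 ≡ 14. → (2, 14)
8P: (2, 14) + (2, 65): same x and y₁ ≡ -y₂, so the sum is 𝒪.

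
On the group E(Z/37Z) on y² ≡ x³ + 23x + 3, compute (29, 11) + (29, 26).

O

The two points share x = 29 and their y-coordinates satisfy 11 + 26 ≡ 0 (mod 37), so they are inverses. Their sum is O.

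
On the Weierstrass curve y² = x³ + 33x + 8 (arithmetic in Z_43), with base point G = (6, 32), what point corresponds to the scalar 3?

(36, 37)

Repeated addition: build up to 3G.
2G: tangent at (6, 32): λ = (3·6² + 33)/(2·32) ≡ 12/21. 21⁻¹ ≡ 41 (mod 43) since 21·41 = 861 ≡ 1, so λ ≡ 12·41 ≡ 19.
  x = λ² - 6 - 6 = 361 - 12 ≡ 5; y = λ·(6 - 5) - 32 ≡ 30. → (5, 30)
3G: (5, 30) + (6, 32). λ = (32 - 30)/(6 - 5) ≡ 2/1 mod 43. 1⁻¹ ≡ 1 (mod 43), so λ ≡ 2.
  x = λ² - 5 - 6 = 4 - 11 ≡ 36; y = λ·(5 - 36) - 30 ≡ 37. → (36, 37)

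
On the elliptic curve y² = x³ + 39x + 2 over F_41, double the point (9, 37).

tangent at (9, 37): λ = (3·9² + 39)/(2·37) ≡ 36/33. 33⁻¹ ≡ 5 (mod 41), so λ ≡ 36·5 ≡ 16.
  x = λ² - 9 - 9 = 256 - 18 ≡ 33; y = λ·(9 - 33) - 37 ≡ 30. → (33, 30)

(33, 30)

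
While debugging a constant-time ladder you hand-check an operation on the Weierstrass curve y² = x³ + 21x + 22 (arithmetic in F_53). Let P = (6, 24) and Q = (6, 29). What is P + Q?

O

The two points share x = 6 and their y-coordinates satisfy 24 + 29 ≡ 0 (mod 53), so they are inverses. Their sum is 𝒪.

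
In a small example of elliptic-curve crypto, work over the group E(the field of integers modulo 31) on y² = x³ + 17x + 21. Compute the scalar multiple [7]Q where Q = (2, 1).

(5, 13)

Repeated addition: build up to 7Q.
2Q: tangent at (2, 1): λ = (3·2² + 17)/(2·1) ≡ 29/2. 2⁻¹ ≡ 16 (mod 31), so λ ≡ 29·16 ≡ 30.
  x = λ² - 2 - 2 = 900 - 4 ≡ 28; y = λ·(2 - 28) - 1 ≡ 25. → (28, 25)
3Q: (28, 25) + (2, 1). λ = (1 - 25)/(2 - 28) ≡ 7/5 mod 31. 5⁻¹ ≡ 25 (mod 31) since 5·25 = 125 ≡ 1, so λ ≡ 20.
  x = λ² - 28 - 2 = 400 - 30 ≡ 29; y = λ·(28 - 29) - 25 ≡ 17. → (29, 17)
4Q: (29, 17) + (2, 1). λ = (1 - 17)/(2 - 29) ≡ 15/4 mod 31. 4⁻¹ ≡ 8 (mod 31) since 4·8 = 32 ≡ 1, so λ ≡ 27.
  x = λ² - 29 - 2 = 729 - 31 ≡ 16; y = λ·(29 - 16) - 17 ≡ 24. → (16, 24)
5Q: (16, 24) + (2, 1). λ = (1 - 24)/(2 - 16) ≡ 8/17 mod 31. 17⁻¹ ≡ 11 (mod 31) since 17·11 = 187 ≡ 1, so λ ≡ 26.
  x = λ² - 16 - 2 = 676 - 18 ≡ 7; y = λ·(16 - 7) - 24 ≡ 24. → (7, 24)
6Q: (7, 24) + (2, 1). λ = (1 - 24)/(2 - 7) ≡ 8/26 mod 31. 26⁻¹ ≡ 6 (mod 31), so λ ≡ 17.
  x = λ² - 7 - 2 = 289 - 9 ≡ 1; y = λ·(7 - 1) - 24 ≡ 16. → (1, 16)
7Q: (1, 16) + (2, 1). λ = (1 - 16)/(2 - 1) ≡ 16/1 mod 31. 1⁻¹ ≡ 1 (mod 31), so λ ≡ 16.
  x = λ² - 1 - 2 = 256 - 3 ≡ 5; y = λ·(1 - 5) - 16 ≡ 13. → (5, 13)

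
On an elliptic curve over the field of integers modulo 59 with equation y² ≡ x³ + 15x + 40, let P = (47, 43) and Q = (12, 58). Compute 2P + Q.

First 2P:
Repeated addition: build up to 2P.
2P: tangent at (47, 43): λ = (3·47² + 15)/(2·43) ≡ 34/27. 27⁻¹ ≡ 35 (mod 59), so λ ≡ 34·35 ≡ 10.
  x = λ² - 47 - 47 = 100 - 94 ≡ 6; y = λ·(47 - 6) - 43 ≡ 13. → (6, 13)
2P = (6, 13).
Finally 2P + Q:
(6, 13) + (12, 58). λ = (58 - 13)/(12 - 6) ≡ 45/6 mod 59. 6⁻¹ ≡ 10 (mod 59) since 6·10 = 60 ≡ 1, so λ ≡ 37.
  x = λ² - 6 - 12 = 1369 - 18 ≡ 53; y = λ·(6 - 53) - 13 ≡ 18. → (53, 18)

(53, 18)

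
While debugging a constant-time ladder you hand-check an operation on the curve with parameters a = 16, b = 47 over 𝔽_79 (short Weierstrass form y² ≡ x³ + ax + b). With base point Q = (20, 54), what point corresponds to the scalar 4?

(47, 42)

Double-and-add on 4 = (100)₂. Start with Q = (20, 54) for the leading 1-bit.
double: tangent at (20, 54): λ = (3·20² + 16)/(2·54) ≡ 31/29. 29⁻¹ ≡ 30 (mod 79) since 29·30 = 870 ≡ 1, so λ ≡ 31·30 ≡ 61.
  x = λ² - 20 - 20 = 3721 - 40 ≡ 47; y = λ·(20 - 47) - 54 ≡ 37. → (47, 37)
double: tangent at (47, 37): λ = (3·47² + 16)/(2·37) ≡ 7/74. 74⁻¹ ≡ 63 (mod 79) since 74·63 = 4662 ≡ 1, so λ ≡ 7·63 ≡ 46.
  x = λ² - 47 - 47 = 2116 - 94 ≡ 47; y = λ·(47 - 47) - 37 ≡ 42. → (47, 42)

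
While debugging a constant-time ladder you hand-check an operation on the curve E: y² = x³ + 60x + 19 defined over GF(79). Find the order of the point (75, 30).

5

2P: tangent at (75, 30): λ = (3·75² + 60)/(2·30) ≡ 29/60. 60⁻¹ ≡ 54 (mod 79), so λ ≡ 29·54 ≡ 65.
  x = λ² - 75 - 75 = 4225 - 150 ≡ 46; y = λ·(75 - 46) - 30 ≡ 38. → (46, 38)
3P: (46, 38) + (75, 30). λ = (30 - 38)/(75 - 46) ≡ 71/29 mod 79. 29⁻¹ ≡ 30 (mod 79), so λ ≡ 76.
  x = λ² - 46 - 75 = 5776 - 121 ≡ 46; y = λ·(46 - 46) - 38 ≡ 41. → (46, 41)
4P: (46, 41) + (75, 30). λ = (30 - 41)/(75 - 46) ≡ 68/29 mod 79. 29⁻¹ ≡ 30 (mod 79) since 29·30 = 870 ≡ 1, so λ ≡ 65.
  x = λ² - 46 - 75 = 4225 - 121 ≡ 75; y = λ·(46 - 75) - 41 ≡ 49. → (75, 49)
5P: (75, 49) + (75, 30): same x and y₁ ≡ -y₂, so the sum is 𝒪.
5P = 𝒪, so the order is 5.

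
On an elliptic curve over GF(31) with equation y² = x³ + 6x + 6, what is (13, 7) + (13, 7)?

(6, 17)

tangent at (13, 7): λ = (3·13² + 6)/(2·7) ≡ 17/14. 14⁻¹ ≡ 20 (mod 31) since 14·20 = 280 ≡ 1, so λ ≡ 17·20 ≡ 30.
  x = λ² - 13 - 13 = 900 - 26 ≡ 6; y = λ·(13 - 6) - 7 ≡ 17. → (6, 17)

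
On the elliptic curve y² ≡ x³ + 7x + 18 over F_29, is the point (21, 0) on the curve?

no

y² = 0² ≡ 0; x³ + 7x + 18 = 9426 ≡ 1 (mod 29). 0 ≠ 1.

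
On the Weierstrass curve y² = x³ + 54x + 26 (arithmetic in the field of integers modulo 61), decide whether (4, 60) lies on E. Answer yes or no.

yes

y² = 60² ≡ 1; x³ + 54x + 26 = 306 ≡ 1 (mod 61). 1 = 1.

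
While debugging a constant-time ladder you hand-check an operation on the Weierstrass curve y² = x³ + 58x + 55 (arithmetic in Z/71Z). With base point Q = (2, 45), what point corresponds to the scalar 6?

Repeated addition: build up to 6Q.
2Q: tangent at (2, 45): λ = (3·2² + 58)/(2·45) ≡ 70/19. 19⁻¹ ≡ 15 (mod 71) since 19·15 = 285 ≡ 1, so λ ≡ 70·15 ≡ 56.
  x = λ² - 2 - 2 = 3136 - 4 ≡ 8; y = λ·(2 - 8) - 45 ≡ 45. → (8, 45)
3Q: (8, 45) + (2, 45). λ = (45 - 45)/(2 - 8) ≡ 0/65 mod 71. 65⁻¹ ≡ 59 (mod 71) since 65·59 = 3835 ≡ 1, so λ ≡ 0.
  x = λ² - 8 - 2 = 0 - 10 ≡ 61; y = λ·(8 - 61) - 45 ≡ 26. → (61, 26)
4Q: (61, 26) + (2, 45). λ = (45 - 26)/(2 - 61) ≡ 19/12 mod 71. 12⁻¹ ≡ 6 (mod 71), so λ ≡ 43.
  x = λ² - 61 - 2 = 1849 - 63 ≡ 11; y = λ·(61 - 11) - 26 ≡ 65. → (11, 65)
5Q: (11, 65) + (2, 45). λ = (45 - 65)/(2 - 11) ≡ 51/62 mod 71. 62⁻¹ ≡ 63 (mod 71), so λ ≡ 18.
  x = λ² - 11 - 2 = 324 - 13 ≡ 27; y = λ·(11 - 27) - 65 ≡ 2. → (27, 2)
6Q: (27, 2) + (2, 45). λ = (45 - 2)/(2 - 27) ≡ 43/46 mod 71. 46⁻¹ ≡ 17 (mod 71), so λ ≡ 21.
  x = λ² - 27 - 2 = 441 - 29 ≡ 57; y = λ·(27 - 57) - 2 ≡ 7. → (57, 7)

(57, 7)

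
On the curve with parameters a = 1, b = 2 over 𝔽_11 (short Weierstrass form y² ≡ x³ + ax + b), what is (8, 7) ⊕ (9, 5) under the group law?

(9, 6)

(8, 7) + (9, 5). λ = (5 - 7)/(9 - 8) ≡ 9/1 mod 11. 1⁻¹ ≡ 1 (mod 11), so λ ≡ 9.
  x = λ² - 8 - 9 = 81 - 17 ≡ 9; y = λ·(8 - 9) - 7 ≡ 6. → (9, 6)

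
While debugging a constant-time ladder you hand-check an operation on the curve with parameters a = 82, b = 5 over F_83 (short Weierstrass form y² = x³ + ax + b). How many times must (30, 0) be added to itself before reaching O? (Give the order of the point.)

2

2P: (30, 0) + (30, 0): same x and y₁ ≡ -y₂, so the sum is O.
2P = O, so the order is 2.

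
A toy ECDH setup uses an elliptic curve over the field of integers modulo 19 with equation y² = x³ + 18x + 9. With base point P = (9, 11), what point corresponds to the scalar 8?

O

Double-and-add on 8 = (1000)₂. Start with P = (9, 11) for the leading 1-bit.
double: tangent at (9, 11): λ = (3·9² + 18)/(2·11) ≡ 14/3. 3⁻¹ ≡ 13 (mod 19), so λ ≡ 14·13 ≡ 11.
  x = λ² - 9 - 9 = 121 - 18 ≡ 8; y = λ·(9 - 8) - 11 ≡ 0. → (8, 0)
double: (8, 0) + (8, 0): same x and y₁ ≡ -y₂, so the sum is O.
double: O + O = O (identity).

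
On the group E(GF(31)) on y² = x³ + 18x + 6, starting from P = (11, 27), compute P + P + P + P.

Double-and-add on 4 = (100)₂. Start with P = (11, 27) for the leading 1-bit.
double: tangent at (11, 27): λ = (3·11² + 18)/(2·27) ≡ 9/23. 23⁻¹ ≡ 27 (mod 31), so λ ≡ 9·27 ≡ 26.
  x = λ² - 11 - 11 = 676 - 22 ≡ 3; y = λ·(11 - 3) - 27 ≡ 26. → (3, 26)
double: tangent at (3, 26): λ = (3·3² + 18)/(2·26) ≡ 14/21. 21⁻¹ ≡ 3 (mod 31), so λ ≡ 14·3 ≡ 11.
  x = λ² - 3 - 3 = 121 - 6 ≡ 22; y = λ·(3 - 22) - 26 ≡ 13. → (22, 13)

(22, 13)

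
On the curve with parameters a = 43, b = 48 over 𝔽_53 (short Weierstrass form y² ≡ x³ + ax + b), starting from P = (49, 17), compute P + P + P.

(21, 6)

Repeated addition: build up to 3P.
2P: tangent at (49, 17): λ = (3·49² + 43)/(2·17) ≡ 38/34. 34⁻¹ ≡ 39 (mod 53), so λ ≡ 38·39 ≡ 51.
  x = λ² - 49 - 49 = 2601 - 98 ≡ 12; y = λ·(49 - 12) - 17 ≡ 15. → (12, 15)
3P: (12, 15) + (49, 17). λ = (17 - 15)/(49 - 12) ≡ 2/37 mod 53. 37⁻¹ ≡ 43 (mod 53) since 37·43 = 1591 ≡ 1, so λ ≡ 33.
  x = λ² - 12 - 49 = 1089 - 61 ≡ 21; y = λ·(12 - 21) - 15 ≡ 6. → (21, 6)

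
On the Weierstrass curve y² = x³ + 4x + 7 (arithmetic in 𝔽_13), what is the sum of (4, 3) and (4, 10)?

O

The two points share x = 4 and their y-coordinates satisfy 3 + 10 ≡ 0 (mod 13), so they are inverses. Their sum is 𝒪.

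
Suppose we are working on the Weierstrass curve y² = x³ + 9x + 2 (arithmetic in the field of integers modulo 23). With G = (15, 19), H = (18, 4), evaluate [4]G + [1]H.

First 4G:
Repeated addition: build up to 4G.
2G: tangent at (15, 19): λ = (3·15² + 9)/(2·19) ≡ 17/15. 15⁻¹ ≡ 20 (mod 23) since 15·20 = 300 ≡ 1, so λ ≡ 17·20 ≡ 18.
  x = λ² - 15 - 15 = 324 - 30 ≡ 18; y = λ·(15 - 18) - 19 ≡ 19. → (18, 19)
3G: (18, 19) + (15, 19). λ = (19 - 19)/(15 - 18) ≡ 0/20 mod 23. 20⁻¹ ≡ 15 (mod 23), so λ ≡ 0.
  x = λ² - 18 - 15 = 0 - 33 ≡ 13; y = λ·(18 - 13) - 19 ≡ 4. → (13, 4)
4G: (13, 4) + (15, 19). λ = (19 - 4)/(15 - 13) ≡ 15/2 mod 23. 2⁻¹ ≡ 12 (mod 23) since 2·12 = 24 ≡ 1, so λ ≡ 19.
  x = λ² - 13 - 15 = 361 - 28 ≡ 11; y = λ·(13 - 11) - 4 ≡ 11. → (11, 11)
4G = (11, 11).
Finally 4G + H:
(11, 11) + (18, 4). λ = (4 - 11)/(18 - 11) ≡ 16/7 mod 23. 7⁻¹ ≡ 10 (mod 23) since 7·10 = 70 ≡ 1, so λ ≡ 22.
  x = λ² - 11 - 18 = 484 - 29 ≡ 18; y = λ·(11 - 18) - 11 ≡ 19. → (18, 19)

(18, 19)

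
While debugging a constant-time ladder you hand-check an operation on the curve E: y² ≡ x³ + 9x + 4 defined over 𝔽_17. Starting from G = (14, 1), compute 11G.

(12, 2)

Repeated addition: build up to 11G.
2G: tangent at (14, 1): λ = (3·14² + 9)/(2·1) ≡ 2/2. 2⁻¹ ≡ 9 (mod 17) since 2·9 = 18 ≡ 1, so λ ≡ 2·9 ≡ 1.
  x = λ² - 14 - 14 = 1 - 28 ≡ 7; y = λ·(14 - 7) - 1 ≡ 6. → (7, 6)
3G: (7, 6) + (14, 1). λ = (1 - 6)/(14 - 7) ≡ 12/7 mod 17. 7⁻¹ ≡ 5 (mod 17) since 7·5 = 35 ≡ 1, so λ ≡ 9.
  x = λ² - 7 - 14 = 81 - 21 ≡ 9; y = λ·(7 - 9) - 6 ≡ 10. → (9, 10)
4G: (9, 10) + (14, 1). λ = (1 - 10)/(14 - 9) ≡ 8/5 mod 17. 5⁻¹ ≡ 7 (mod 17) since 5·7 = 35 ≡ 1, so λ ≡ 5.
  x = λ² - 9 - 14 = 25 - 23 ≡ 2; y = λ·(9 - 2) - 10 ≡ 8. → (2, 8)
5G: (2, 8) + (14, 1). λ = (1 - 8)/(14 - 2) ≡ 10/12 mod 17. 12⁻¹ ≡ 10 (mod 17), so λ ≡ 15.
  x = λ² - 2 - 14 = 225 - 16 ≡ 5; y = λ·(2 - 5) - 8 ≡ 15. → (5, 15)
6G: (5, 15) + (14, 1). λ = (1 - 15)/(14 - 5) ≡ 3/9 mod 17. 9⁻¹ ≡ 2 (mod 17) since 9·2 = 18 ≡ 1, so λ ≡ 6.
  x = λ² - 5 - 14 = 36 - 19 ≡ 0; y = λ·(5 - 0) - 15 ≡ 15. → (0, 15)
7G: (0, 15) + (14, 1). λ = (1 - 15)/(14 - 0) ≡ 3/14 mod 17. 14⁻¹ ≡ 11 (mod 17) since 14·11 = 154 ≡ 1, so λ ≡ 16.
  x = λ² - 0 - 14 = 256 - 14 ≡ 4; y = λ·(0 - 4) - 15 ≡ 6. → (4, 6)
8G: (4, 6) + (14, 1). λ = (1 - 6)/(14 - 4) ≡ 12/10 mod 17. 10⁻¹ ≡ 12 (mod 17), so λ ≡ 8.
  x = λ² - 4 - 14 = 64 - 18 ≡ 12; y = λ·(4 - 12) - 6 ≡ 15. → (12, 15)
9G: (12, 15) + (14, 1). λ = (1 - 15)/(14 - 12) ≡ 3/2 mod 17. 2⁻¹ ≡ 9 (mod 17) since 2·9 = 18 ≡ 1, so λ ≡ 10.
  x = λ² - 12 - 14 = 100 - 26 ≡ 6; y = λ·(12 - 6) - 15 ≡ 11. → (6, 11)
10G: (6, 11) + (14, 1). λ = (1 - 11)/(14 - 6) ≡ 7/8 mod 17. 8⁻¹ ≡ 15 (mod 17), so λ ≡ 3.
  x = λ² - 6 - 14 = 9 - 20 ≡ 6; y = λ·(6 - 6) - 11 ≡ 6. → (6, 6)
11G: (6, 6) + (14, 1). λ = (1 - 6)/(14 - 6) ≡ 12/8 mod 17. 8⁻¹ ≡ 15 (mod 17), so λ ≡ 10.
  x = λ² - 6 - 14 = 100 - 20 ≡ 12; y = λ·(6 - 12) - 6 ≡ 2. → (12, 2)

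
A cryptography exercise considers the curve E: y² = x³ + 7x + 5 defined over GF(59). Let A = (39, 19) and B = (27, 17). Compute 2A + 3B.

(26, 57)

First 2A:
Repeated addition: build up to 2A.
2A: tangent at (39, 19): λ = (3·39² + 7)/(2·19) ≡ 27/38. 38⁻¹ ≡ 14 (mod 59) since 38·14 = 532 ≡ 1, so λ ≡ 27·14 ≡ 24.
  x = λ² - 39 - 39 = 576 - 78 ≡ 26; y = λ·(39 - 26) - 19 ≡ 57. → (26, 57)
2A = (26, 57).
Next 3B:
Repeated addition: build up to 3B.
2B: tangent at (27, 17): λ = (3·27² + 7)/(2·17) ≡ 11/34. 34⁻¹ ≡ 33 (mod 59), so λ ≡ 11·33 ≡ 9.
  x = λ² - 27 - 27 = 81 - 54 ≡ 27; y = λ·(27 - 27) - 17 ≡ 42. → (27, 42)
3B: (27, 42) + (27, 17): same x and y₁ ≡ -y₂, so the sum is 𝒪.
3B = 𝒪.
Finally 2A + 3B:
(26, 57) + 𝒪 = (26, 57) (identity).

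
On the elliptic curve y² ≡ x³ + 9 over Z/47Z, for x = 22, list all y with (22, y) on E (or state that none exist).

x³ + 0x + 9 = 10657 ≡ 35 (mod 47).
35 is a non-residue mod 47; no y exists.

none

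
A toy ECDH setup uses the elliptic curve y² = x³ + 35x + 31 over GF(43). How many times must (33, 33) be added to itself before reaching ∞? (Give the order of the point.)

2P: tangent at (33, 33): λ = (3·33² + 35)/(2·33) ≡ 34/23. 23⁻¹ ≡ 15 (mod 43), so λ ≡ 34·15 ≡ 37.
  x = λ² - 33 - 33 = 1369 - 66 ≡ 13; y = λ·(33 - 13) - 33 ≡ 19. → (13, 19)
3P: (13, 19) + (33, 33). λ = (33 - 19)/(33 - 13) ≡ 14/20 mod 43. 20⁻¹ ≡ 28 (mod 43) since 20·28 = 560 ≡ 1, so λ ≡ 5.
  x = λ² - 13 - 33 = 25 - 46 ≡ 22; y = λ·(13 - 22) - 19 ≡ 22. → (22, 22)
4P: (22, 22) + (33, 33). λ = (33 - 22)/(33 - 22) ≡ 11/11 mod 43. 11⁻¹ ≡ 4 (mod 43) since 11·4 = 44 ≡ 1, so λ ≡ 1.
  x = λ² - 22 - 33 = 1 - 55 ≡ 32; y = λ·(22 - 32) - 22 ≡ 11. → (32, 11)
5P: (32, 11) + (33, 33). λ = (33 - 11)/(33 - 32) ≡ 22/1 mod 43. 1⁻¹ ≡ 1 (mod 43) since 1·1 = 1 ≡ 1, so λ ≡ 22.
  x = λ² - 32 - 33 = 484 - 65 ≡ 32; y = λ·(32 - 32) - 11 ≡ 32. → (32, 32)
6P: (32, 32) + (33, 33). λ = (33 - 32)/(33 - 32) ≡ 1/1 mod 43. 1⁻¹ ≡ 1 (mod 43), so λ ≡ 1.
  x = λ² - 32 - 33 = 1 - 65 ≡ 22; y = λ·(32 - 22) - 32 ≡ 21. → (22, 21)
7P: (22, 21) + (33, 33). λ = (33 - 21)/(33 - 22) ≡ 12/11 mod 43. 11⁻¹ ≡ 4 (mod 43), so λ ≡ 5.
  x = λ² - 22 - 33 = 25 - 55 ≡ 13; y = λ·(22 - 13) - 21 ≡ 24. → (13, 24)
8P: (13, 24) + (33, 33). λ = (33 - 24)/(33 - 13) ≡ 9/20 mod 43. 20⁻¹ ≡ 28 (mod 43) since 20·28 = 560 ≡ 1, so λ ≡ 37.
  x = λ² - 13 - 33 = 1369 - 46 ≡ 33; y = λ·(13 - 33) - 24 ≡ 10. → (33, 10)
9P: (33, 10) + (33, 33): same x and y₁ ≡ -y₂, so the sum is ∞.
9P = ∞, so the order is 9.

9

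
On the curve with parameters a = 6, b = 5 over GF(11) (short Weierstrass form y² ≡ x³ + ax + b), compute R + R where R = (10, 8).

tangent at (10, 8): λ = (3·10² + 6)/(2·8) ≡ 9/5. 5⁻¹ ≡ 9 (mod 11), so λ ≡ 9·9 ≡ 4.
  x = λ² - 10 - 10 = 16 - 20 ≡ 7; y = λ·(10 - 7) - 8 ≡ 4. → (7, 4)

(7, 4)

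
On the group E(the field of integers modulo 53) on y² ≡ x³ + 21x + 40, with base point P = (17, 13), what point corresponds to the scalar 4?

(47, 49)

Double-and-add on 4 = (100)₂. Start with P = (17, 13) for the leading 1-bit.
double: tangent at (17, 13): λ = (3·17² + 21)/(2·13) ≡ 40/26. 26⁻¹ ≡ 51 (mod 53), so λ ≡ 40·51 ≡ 26.
  x = λ² - 17 - 17 = 676 - 34 ≡ 6; y = λ·(17 - 6) - 13 ≡ 8. → (6, 8)
double: tangent at (6, 8): λ = (3·6² + 21)/(2·8) ≡ 23/16. 16⁻¹ ≡ 10 (mod 53), so λ ≡ 23·10 ≡ 18.
  x = λ² - 6 - 6 = 324 - 12 ≡ 47; y = λ·(6 - 47) - 8 ≡ 49. → (47, 49)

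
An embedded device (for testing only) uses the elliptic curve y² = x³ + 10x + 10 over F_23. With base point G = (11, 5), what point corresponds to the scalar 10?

(10, 12)

Repeated addition: build up to 10G.
2G: tangent at (11, 5): λ = (3·11² + 10)/(2·5) ≡ 5/10. 10⁻¹ ≡ 7 (mod 23) since 10·7 = 70 ≡ 1, so λ ≡ 5·7 ≡ 12.
  x = λ² - 11 - 11 = 144 - 22 ≡ 7; y = λ·(11 - 7) - 5 ≡ 20. → (7, 20)
3G: (7, 20) + (11, 5). λ = (5 - 20)/(11 - 7) ≡ 8/4 mod 23. 4⁻¹ ≡ 6 (mod 23) since 4·6 = 24 ≡ 1, so λ ≡ 2.
  x = λ² - 7 - 11 = 4 - 18 ≡ 9; y = λ·(7 - 9) - 20 ≡ 22. → (9, 22)
4G: (9, 22) + (11, 5). λ = (5 - 22)/(11 - 9) ≡ 6/2 mod 23. 2⁻¹ ≡ 12 (mod 23) since 2·12 = 24 ≡ 1, so λ ≡ 3.
  x = λ² - 9 - 11 = 9 - 20 ≡ 12; y = λ·(9 - 12) - 22 ≡ 15. → (12, 15)
5G: (12, 15) + (11, 5). λ = (5 - 15)/(11 - 12) ≡ 13/22 mod 23. 22⁻¹ ≡ 22 (mod 23) since 22·22 = 484 ≡ 1, so λ ≡ 10.
  x = λ² - 12 - 11 = 100 - 23 ≡ 8; y = λ·(12 - 8) - 15 ≡ 2. → (8, 2)
6G: (8, 2) + (11, 5). λ = (5 - 2)/(11 - 8) ≡ 3/3 mod 23. 3⁻¹ ≡ 8 (mod 23), so λ ≡ 1.
  x = λ² - 8 - 11 = 1 - 19 ≡ 5; y = λ·(8 - 5) - 2 ≡ 1. → (5, 1)
7G: (5, 1) + (11, 5). λ = (5 - 1)/(11 - 5) ≡ 4/6 mod 23. 6⁻¹ ≡ 4 (mod 23) since 6·4 = 24 ≡ 1, so λ ≡ 16.
  x = λ² - 5 - 11 = 256 - 16 ≡ 10; y = λ·(5 - 10) - 1 ≡ 11. → (10, 11)
8G: (10, 11) + (11, 5). λ = (5 - 11)/(11 - 10) ≡ 17/1 mod 23. 1⁻¹ ≡ 1 (mod 23) since 1·1 = 1 ≡ 1, so λ ≡ 17.
  x = λ² - 10 - 11 = 289 - 21 ≡ 15; y = λ·(10 - 15) - 11 ≡ 19. → (15, 19)
9G: (15, 19) + (11, 5). λ = (5 - 19)/(11 - 15) ≡ 9/19 mod 23. 19⁻¹ ≡ 17 (mod 23), so λ ≡ 15.
  x = λ² - 15 - 11 = 225 - 26 ≡ 15; y = λ·(15 - 15) - 19 ≡ 4. → (15, 4)
10G: (15, 4) + (11, 5). λ = (5 - 4)/(11 - 15) ≡ 1/19 mod 23. 19⁻¹ ≡ 17 (mod 23), so λ ≡ 17.
  x = λ² - 15 - 11 = 289 - 26 ≡ 10; y = λ·(15 - 10) - 4 ≡ 12. → (10, 12)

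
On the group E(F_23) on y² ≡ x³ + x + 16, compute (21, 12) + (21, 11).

O

The two points share x = 21 and their y-coordinates satisfy 12 + 11 ≡ 0 (mod 23), so they are inverses. Their sum is O.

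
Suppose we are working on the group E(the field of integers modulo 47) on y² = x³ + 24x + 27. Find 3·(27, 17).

(27, 30)

Write Q = (27, 17).
Repeated addition: build up to 3Q.
2Q: tangent at (27, 17): λ = (3·27² + 24)/(2·17) ≡ 2/34. 34⁻¹ ≡ 18 (mod 47), so λ ≡ 2·18 ≡ 36.
  x = λ² - 27 - 27 = 1296 - 54 ≡ 20; y = λ·(27 - 20) - 17 ≡ 0. → (20, 0)
3Q: (20, 0) + (27, 17). λ = (17 - 0)/(27 - 20) ≡ 17/7 mod 47. 7⁻¹ ≡ 27 (mod 47), so λ ≡ 36.
  x = λ² - 20 - 27 = 1296 - 47 ≡ 27; y = λ·(20 - 27) - 0 ≡ 30. → (27, 30)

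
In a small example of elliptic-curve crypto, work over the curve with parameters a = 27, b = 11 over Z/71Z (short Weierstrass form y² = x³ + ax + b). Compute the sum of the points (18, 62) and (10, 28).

(18, 62) + (10, 28). λ = (28 - 62)/(10 - 18) ≡ 37/63 mod 71. 63⁻¹ ≡ 62 (mod 71) since 63·62 = 3906 ≡ 1, so λ ≡ 22.
  x = λ² - 18 - 10 = 484 - 28 ≡ 30; y = λ·(18 - 30) - 62 ≡ 29. → (30, 29)

(30, 29)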